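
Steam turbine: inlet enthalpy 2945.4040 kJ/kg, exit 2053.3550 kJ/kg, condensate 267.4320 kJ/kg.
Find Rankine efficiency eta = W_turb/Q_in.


W = 892.0490 kJ/kg
Q_in = 2677.9720 kJ/kg
eta = 0.3331 = 33.3106%

eta = 33.3106%


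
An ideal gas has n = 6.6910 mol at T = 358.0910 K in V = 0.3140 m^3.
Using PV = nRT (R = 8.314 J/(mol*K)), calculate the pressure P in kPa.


P = nRT/V = 6.6910 * 8.314 * 358.0910 / 0.3140
= 19920.2349 / 0.3140 = 63440.2386 Pa = 63.4402 kPa

63.4402 kPa


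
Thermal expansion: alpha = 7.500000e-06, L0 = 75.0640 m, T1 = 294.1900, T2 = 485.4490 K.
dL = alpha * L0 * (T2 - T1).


dT = 191.2590 K
dL = 7.500000e-06 * 75.0640 * 191.2590 = 0.107675 m
L_final = 75.171675 m

dL = 0.107675 m


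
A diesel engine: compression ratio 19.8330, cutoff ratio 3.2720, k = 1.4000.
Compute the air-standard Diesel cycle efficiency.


r^(k-1) = 3.3034
rc^k = 5.2570
eta = 0.5949 = 59.4853%

59.4853%


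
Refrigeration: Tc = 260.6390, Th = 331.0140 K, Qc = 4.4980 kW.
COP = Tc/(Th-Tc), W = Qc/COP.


COP = 260.6390 / 70.3750 = 3.7036
W = 4.4980 / 3.7036 = 1.2145 kW

COP = 3.7036, W = 1.2145 kW


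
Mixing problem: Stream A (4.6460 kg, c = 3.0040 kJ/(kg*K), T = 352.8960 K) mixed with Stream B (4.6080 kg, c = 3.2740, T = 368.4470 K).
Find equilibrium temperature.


num = 10483.8322
den = 29.0432
Tf = 360.9740 K

360.9740 K


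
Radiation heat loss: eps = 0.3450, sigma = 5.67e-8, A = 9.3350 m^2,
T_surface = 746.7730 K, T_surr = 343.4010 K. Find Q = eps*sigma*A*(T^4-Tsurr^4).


T^4 = 3.1100e+11
Tsurr^4 = 1.3906e+10
Q = 0.3450 * 5.67e-8 * 9.3350 * 2.9709e+11 = 54250.5233 W

54250.5233 W


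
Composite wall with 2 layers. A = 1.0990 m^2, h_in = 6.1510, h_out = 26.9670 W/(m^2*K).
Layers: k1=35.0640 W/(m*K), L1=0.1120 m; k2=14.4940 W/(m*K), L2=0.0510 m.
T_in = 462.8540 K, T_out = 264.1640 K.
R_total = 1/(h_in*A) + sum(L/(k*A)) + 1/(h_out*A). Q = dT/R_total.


R_conv_in = 1/(6.1510*1.0990) = 0.1479
R_1 = 0.1120/(35.0640*1.0990) = 0.0029
R_2 = 0.0510/(14.4940*1.0990) = 0.0032
R_conv_out = 1/(26.9670*1.0990) = 0.0337
R_total = 0.1878 K/W
Q = 198.6900 / 0.1878 = 1058.0989 W

R_total = 0.1878 K/W, Q = 1058.0989 W


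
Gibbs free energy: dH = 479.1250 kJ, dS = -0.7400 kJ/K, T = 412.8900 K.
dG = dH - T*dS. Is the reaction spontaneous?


T*dS = 412.8900 * -0.7400 = -305.5386 kJ
dG = 479.1250 + 305.5386 = 784.6636 kJ (non-spontaneous)

dG = 784.6636 kJ, non-spontaneous


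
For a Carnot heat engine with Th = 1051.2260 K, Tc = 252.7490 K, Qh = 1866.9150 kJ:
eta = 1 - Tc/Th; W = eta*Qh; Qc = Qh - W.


eta = 1 - 252.7490/1051.2260 = 0.7596
W = 0.7596 * 1866.9150 = 1418.0478 kJ
Qc = 1866.9150 - 1418.0478 = 448.8672 kJ

eta = 75.9567%, W = 1418.0478 kJ, Qc = 448.8672 kJ


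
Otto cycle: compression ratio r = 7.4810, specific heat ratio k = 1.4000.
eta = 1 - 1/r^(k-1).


r^(k-1) = 2.2366
eta = 1 - 1/2.2366 = 0.5529 = 55.2888%

55.2888%


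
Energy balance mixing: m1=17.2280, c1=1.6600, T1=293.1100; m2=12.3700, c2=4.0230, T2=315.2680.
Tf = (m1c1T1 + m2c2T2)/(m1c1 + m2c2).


num = 24071.6580
den = 78.3630
Tf = 307.1815 K

307.1815 K


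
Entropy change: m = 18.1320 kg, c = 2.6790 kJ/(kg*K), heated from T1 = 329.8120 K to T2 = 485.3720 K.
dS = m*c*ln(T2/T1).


T2/T1 = 1.4717
ln(T2/T1) = 0.3864
dS = 18.1320 * 2.6790 * 0.3864 = 18.7693 kJ/K

18.7693 kJ/K


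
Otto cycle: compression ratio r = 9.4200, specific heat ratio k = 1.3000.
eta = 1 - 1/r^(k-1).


r^(k-1) = 1.9598
eta = 1 - 1/1.9598 = 0.4897 = 48.9748%

48.9748%


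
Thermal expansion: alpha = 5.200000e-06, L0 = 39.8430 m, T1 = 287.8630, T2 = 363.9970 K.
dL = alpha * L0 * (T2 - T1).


dT = 76.1340 K
dL = 5.200000e-06 * 39.8430 * 76.1340 = 0.015774 m
L_final = 39.858774 m

dL = 0.015774 m


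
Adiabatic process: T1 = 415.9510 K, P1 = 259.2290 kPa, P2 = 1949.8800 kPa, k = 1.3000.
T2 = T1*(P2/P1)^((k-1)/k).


(k-1)/k = 0.2308
(P2/P1)^exp = 1.5930
T2 = 415.9510 * 1.5930 = 662.6296 K

662.6296 K


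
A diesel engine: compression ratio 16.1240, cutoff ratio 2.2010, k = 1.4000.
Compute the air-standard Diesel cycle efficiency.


r^(k-1) = 3.0408
rc^k = 3.0176
eta = 0.6054 = 60.5375%

60.5375%


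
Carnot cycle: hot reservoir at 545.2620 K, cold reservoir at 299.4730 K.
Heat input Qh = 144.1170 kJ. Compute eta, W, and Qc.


eta = 1 - 299.4730/545.2620 = 0.4508
W = 0.4508 * 144.1170 = 64.9640 kJ
Qc = 144.1170 - 64.9640 = 79.1530 kJ

eta = 45.0772%, W = 64.9640 kJ, Qc = 79.1530 kJ


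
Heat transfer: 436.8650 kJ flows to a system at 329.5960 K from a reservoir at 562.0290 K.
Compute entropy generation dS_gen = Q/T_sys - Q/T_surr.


dS_sys = 436.8650/329.5960 = 1.3255 kJ/K
dS_surr = -436.8650/562.0290 = -0.7773 kJ/K
dS_gen = 1.3255 - 0.7773 = 0.5482 kJ/K (irreversible)

dS_gen = 0.5482 kJ/K, irreversible


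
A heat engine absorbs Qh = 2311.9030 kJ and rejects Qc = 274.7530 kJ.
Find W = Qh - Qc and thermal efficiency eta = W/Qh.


W = 2311.9030 - 274.7530 = 2037.1500 kJ
eta = 2037.1500 / 2311.9030 = 0.8812 = 88.1157%

W = 2037.1500 kJ, eta = 88.1157%


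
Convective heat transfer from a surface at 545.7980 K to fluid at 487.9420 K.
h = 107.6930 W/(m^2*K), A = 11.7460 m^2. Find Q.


dT = 57.8560 K
Q = 107.6930 * 11.7460 * 57.8560 = 73185.6402 W

73185.6402 W


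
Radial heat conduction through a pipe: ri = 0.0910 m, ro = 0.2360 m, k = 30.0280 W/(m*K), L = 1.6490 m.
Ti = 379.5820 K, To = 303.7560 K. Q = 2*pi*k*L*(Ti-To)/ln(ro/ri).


dT = 75.8260 K
ln(ro/ri) = 0.9530
Q = 2*pi*30.0280*1.6490*75.8260 / 0.9530 = 24755.1066 W

24755.1066 W


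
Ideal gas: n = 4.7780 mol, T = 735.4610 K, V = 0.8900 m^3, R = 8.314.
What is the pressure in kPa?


P = nRT/V = 4.7780 * 8.314 * 735.4610 / 0.8900
= 29215.6675 / 0.8900 = 32826.5927 Pa = 32.8266 kPa

32.8266 kPa


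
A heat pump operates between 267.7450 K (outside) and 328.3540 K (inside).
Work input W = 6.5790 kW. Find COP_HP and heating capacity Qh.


COP = 328.3540 / 60.6090 = 5.4176
Qh = 5.4176 * 6.5790 = 35.6422 kW

COP = 5.4176, Qh = 35.6422 kW


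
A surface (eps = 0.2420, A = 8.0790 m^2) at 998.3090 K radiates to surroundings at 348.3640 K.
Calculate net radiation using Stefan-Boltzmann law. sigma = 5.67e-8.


T^4 = 9.9325e+11
Tsurr^4 = 1.4728e+10
Q = 0.2420 * 5.67e-8 * 8.0790 * 9.7853e+11 = 108474.6309 W

108474.6309 W


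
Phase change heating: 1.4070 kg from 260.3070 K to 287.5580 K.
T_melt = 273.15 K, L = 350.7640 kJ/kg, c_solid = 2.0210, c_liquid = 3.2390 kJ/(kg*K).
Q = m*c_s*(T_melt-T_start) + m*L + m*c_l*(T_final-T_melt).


Q1 (sensible, solid) = 1.4070 * 2.0210 * 12.8430 = 36.5197 kJ
Q2 (latent) = 1.4070 * 350.7640 = 493.5249 kJ
Q3 (sensible, liquid) = 1.4070 * 3.2390 * 14.4080 = 65.6612 kJ
Q_total = 595.7058 kJ

595.7058 kJ


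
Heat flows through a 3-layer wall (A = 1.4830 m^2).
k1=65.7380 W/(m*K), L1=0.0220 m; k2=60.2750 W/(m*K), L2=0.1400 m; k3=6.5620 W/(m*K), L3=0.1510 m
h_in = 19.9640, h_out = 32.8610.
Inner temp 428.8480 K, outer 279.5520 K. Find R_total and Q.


R_conv_in = 1/(19.9640*1.4830) = 0.0338
R_1 = 0.0220/(65.7380*1.4830) = 0.0002
R_2 = 0.1400/(60.2750*1.4830) = 0.0016
R_3 = 0.1510/(6.5620*1.4830) = 0.0155
R_conv_out = 1/(32.8610*1.4830) = 0.0205
R_total = 0.0716 K/W
Q = 149.2960 / 0.0716 = 2084.9983 W

R_total = 0.0716 K/W, Q = 2084.9983 W


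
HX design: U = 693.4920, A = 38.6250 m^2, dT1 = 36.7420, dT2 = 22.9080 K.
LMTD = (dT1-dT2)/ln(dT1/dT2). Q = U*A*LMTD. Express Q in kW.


LMTD = 29.2824 K
Q = 693.4920 * 38.6250 * 29.2824 = 784361.5201 W = 784.3615 kW

784.3615 kW


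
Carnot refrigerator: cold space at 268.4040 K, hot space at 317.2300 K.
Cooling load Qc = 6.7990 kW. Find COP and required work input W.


COP = 268.4040 / 48.8260 = 5.4972
W = 6.7990 / 5.4972 = 1.2368 kW

COP = 5.4972, W = 1.2368 kW


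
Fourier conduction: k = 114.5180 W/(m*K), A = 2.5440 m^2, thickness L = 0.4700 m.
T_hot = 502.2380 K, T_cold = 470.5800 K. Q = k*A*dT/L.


dT = 31.6580 K
Q = 114.5180 * 2.5440 * 31.6580 / 0.4700 = 19623.5004 W

19623.5004 W


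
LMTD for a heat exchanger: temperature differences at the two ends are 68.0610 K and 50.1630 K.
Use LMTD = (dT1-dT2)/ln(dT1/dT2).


dT1/dT2 = 1.3568
ln(dT1/dT2) = 0.3051
LMTD = 17.8980 / 0.3051 = 58.6576 K

58.6576 K


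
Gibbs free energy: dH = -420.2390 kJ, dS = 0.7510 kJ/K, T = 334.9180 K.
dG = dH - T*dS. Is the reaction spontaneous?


T*dS = 334.9180 * 0.7510 = 251.5234 kJ
dG = -420.2390 - 251.5234 = -671.7624 kJ (spontaneous)

dG = -671.7624 kJ, spontaneous


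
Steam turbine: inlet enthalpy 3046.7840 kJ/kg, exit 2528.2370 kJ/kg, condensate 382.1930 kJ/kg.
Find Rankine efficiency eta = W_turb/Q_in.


W = 518.5470 kJ/kg
Q_in = 2664.5910 kJ/kg
eta = 0.1946 = 19.4607%

eta = 19.4607%


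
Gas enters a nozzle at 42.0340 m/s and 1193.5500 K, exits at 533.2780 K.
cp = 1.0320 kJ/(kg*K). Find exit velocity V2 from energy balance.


dT = 660.2720 K
2*cp*1000*dT = 1362801.4080
V1^2 = 1766.8572
V2 = sqrt(1364568.2652) = 1168.1474 m/s

1168.1474 m/s


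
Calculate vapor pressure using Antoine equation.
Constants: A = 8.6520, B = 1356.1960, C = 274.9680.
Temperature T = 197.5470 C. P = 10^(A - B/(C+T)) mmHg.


C+T = 472.5150
B/(C+T) = 2.8702
log10(P) = 8.6520 - 2.8702 = 5.7818
P = 10^5.7818 = 605110.9775 mmHg

605110.9775 mmHg


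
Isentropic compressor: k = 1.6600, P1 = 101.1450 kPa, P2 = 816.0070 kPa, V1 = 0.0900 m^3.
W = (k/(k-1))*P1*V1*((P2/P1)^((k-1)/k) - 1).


(k-1)/k = 0.3976
(P2/P1)^exp = 2.2936
W = 2.5152 * 101.1450 * 0.0900 * (2.2936 - 1) = 29.6173 kJ

29.6173 kJ


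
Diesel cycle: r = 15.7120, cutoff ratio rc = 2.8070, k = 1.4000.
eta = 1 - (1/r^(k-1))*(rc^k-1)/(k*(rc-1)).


r^(k-1) = 3.0095
rc^k = 4.2417
eta = 0.5742 = 57.4212%

57.4212%


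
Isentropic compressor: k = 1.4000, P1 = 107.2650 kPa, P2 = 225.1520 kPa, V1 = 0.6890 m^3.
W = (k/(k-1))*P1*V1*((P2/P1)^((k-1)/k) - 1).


(k-1)/k = 0.2857
(P2/P1)^exp = 1.2360
W = 3.5000 * 107.2650 * 0.6890 * (1.2360 - 1) = 61.0362 kJ

61.0362 kJ


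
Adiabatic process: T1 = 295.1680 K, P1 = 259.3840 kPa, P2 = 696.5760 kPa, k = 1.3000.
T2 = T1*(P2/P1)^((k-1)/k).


(k-1)/k = 0.2308
(P2/P1)^exp = 1.2560
T2 = 295.1680 * 1.2560 = 370.7448 K

370.7448 K


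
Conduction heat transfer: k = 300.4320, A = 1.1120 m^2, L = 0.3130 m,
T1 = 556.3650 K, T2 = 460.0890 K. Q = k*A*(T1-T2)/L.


dT = 96.2760 K
Q = 300.4320 * 1.1120 * 96.2760 / 0.3130 = 102760.1375 W

102760.1375 W


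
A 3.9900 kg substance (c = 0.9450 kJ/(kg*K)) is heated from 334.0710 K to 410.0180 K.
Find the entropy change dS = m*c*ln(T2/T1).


T2/T1 = 1.2273
ln(T2/T1) = 0.2048
dS = 3.9900 * 0.9450 * 0.2048 = 0.7724 kJ/K

0.7724 kJ/K


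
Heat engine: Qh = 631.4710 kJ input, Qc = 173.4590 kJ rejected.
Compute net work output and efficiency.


W = 631.4710 - 173.4590 = 458.0120 kJ
eta = 458.0120 / 631.4710 = 0.7253 = 72.5310%

W = 458.0120 kJ, eta = 72.5310%


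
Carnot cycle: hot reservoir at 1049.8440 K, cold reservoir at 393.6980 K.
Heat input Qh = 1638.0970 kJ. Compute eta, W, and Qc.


eta = 1 - 393.6980/1049.8440 = 0.6250
W = 0.6250 * 1638.0970 = 1023.8005 kJ
Qc = 1638.0970 - 1023.8005 = 614.2965 kJ

eta = 62.4994%, W = 1023.8005 kJ, Qc = 614.2965 kJ


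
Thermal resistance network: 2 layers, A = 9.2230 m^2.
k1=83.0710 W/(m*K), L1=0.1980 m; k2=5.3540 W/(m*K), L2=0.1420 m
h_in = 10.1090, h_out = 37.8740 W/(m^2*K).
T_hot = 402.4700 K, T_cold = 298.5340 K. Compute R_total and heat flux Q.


R_conv_in = 1/(10.1090*9.2230) = 0.0107
R_1 = 0.1980/(83.0710*9.2230) = 0.0003
R_2 = 0.1420/(5.3540*9.2230) = 0.0029
R_conv_out = 1/(37.8740*9.2230) = 0.0029
R_total = 0.0167 K/W
Q = 103.9360 / 0.0167 = 6215.3708 W

R_total = 0.0167 K/W, Q = 6215.3708 W


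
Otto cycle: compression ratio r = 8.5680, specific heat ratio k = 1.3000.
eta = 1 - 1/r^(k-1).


r^(k-1) = 1.9049
eta = 1 - 1/1.9049 = 0.4750 = 47.5028%

47.5028%


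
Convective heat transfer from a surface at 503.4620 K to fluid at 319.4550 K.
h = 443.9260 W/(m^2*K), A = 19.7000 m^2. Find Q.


dT = 184.0070 K
Q = 443.9260 * 19.7000 * 184.0070 = 1609204.1822 W

1609204.1822 W


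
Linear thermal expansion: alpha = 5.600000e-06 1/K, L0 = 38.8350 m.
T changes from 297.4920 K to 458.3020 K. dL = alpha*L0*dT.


dT = 160.8100 K
dL = 5.600000e-06 * 38.8350 * 160.8100 = 0.034972 m
L_final = 38.869972 m

dL = 0.034972 m


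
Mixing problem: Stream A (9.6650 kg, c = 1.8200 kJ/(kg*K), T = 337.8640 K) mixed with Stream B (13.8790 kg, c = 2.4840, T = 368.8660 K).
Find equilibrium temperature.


num = 18659.9453
den = 52.0657
Tf = 358.3920 K

358.3920 K


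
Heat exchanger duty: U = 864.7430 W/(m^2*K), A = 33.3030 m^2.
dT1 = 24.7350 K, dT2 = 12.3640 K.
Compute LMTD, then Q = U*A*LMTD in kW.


LMTD = 17.8403 K
Q = 864.7430 * 33.3030 * 17.8403 = 513774.3928 W = 513.7744 kW

513.7744 kW


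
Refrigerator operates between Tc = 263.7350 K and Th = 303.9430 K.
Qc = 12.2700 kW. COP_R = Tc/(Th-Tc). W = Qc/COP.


COP = 263.7350 / 40.2080 = 6.5593
W = 12.2700 / 6.5593 = 1.8706 kW

COP = 6.5593, W = 1.8706 kW


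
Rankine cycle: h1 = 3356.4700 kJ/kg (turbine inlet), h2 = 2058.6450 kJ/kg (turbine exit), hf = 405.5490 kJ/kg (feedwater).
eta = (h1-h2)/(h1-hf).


W = 1297.8250 kJ/kg
Q_in = 2950.9210 kJ/kg
eta = 0.4398 = 43.9803%

eta = 43.9803%


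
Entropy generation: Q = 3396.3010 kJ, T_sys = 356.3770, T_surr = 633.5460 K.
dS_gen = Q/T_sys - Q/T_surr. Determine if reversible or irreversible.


dS_sys = 3396.3010/356.3770 = 9.5301 kJ/K
dS_surr = -3396.3010/633.5460 = -5.3608 kJ/K
dS_gen = 9.5301 - 5.3608 = 4.1693 kJ/K (irreversible)

dS_gen = 4.1693 kJ/K, irreversible


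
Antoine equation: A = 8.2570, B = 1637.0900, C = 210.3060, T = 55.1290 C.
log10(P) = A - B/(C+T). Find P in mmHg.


C+T = 265.4350
B/(C+T) = 6.1676
log10(P) = 8.2570 - 6.1676 = 2.0894
P = 10^2.0894 = 122.8644 mmHg

122.8644 mmHg


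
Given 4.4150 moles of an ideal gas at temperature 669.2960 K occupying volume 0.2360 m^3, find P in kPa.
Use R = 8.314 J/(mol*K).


P = nRT/V = 4.4150 * 8.314 * 669.2960 / 0.2360
= 24567.3865 / 0.2360 = 104099.0952 Pa = 104.0991 kPa

104.0991 kPa


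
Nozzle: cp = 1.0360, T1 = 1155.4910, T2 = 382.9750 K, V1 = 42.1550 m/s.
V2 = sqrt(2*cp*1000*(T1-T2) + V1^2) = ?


dT = 772.5160 K
2*cp*1000*dT = 1600653.1520
V1^2 = 1777.0440
V2 = sqrt(1602430.1960) = 1265.8713 m/s

1265.8713 m/s


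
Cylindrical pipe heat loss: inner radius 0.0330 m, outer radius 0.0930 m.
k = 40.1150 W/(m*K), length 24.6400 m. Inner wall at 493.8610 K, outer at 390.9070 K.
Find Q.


dT = 102.9540 K
ln(ro/ri) = 1.0361
Q = 2*pi*40.1150*24.6400*102.9540 / 1.0361 = 617123.8078 W

617123.8078 W


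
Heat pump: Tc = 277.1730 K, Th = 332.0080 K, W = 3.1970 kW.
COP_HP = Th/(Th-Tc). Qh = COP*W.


COP = 332.0080 / 54.8350 = 6.0547
Qh = 6.0547 * 3.1970 = 19.3568 kW

COP = 6.0547, Qh = 19.3568 kW


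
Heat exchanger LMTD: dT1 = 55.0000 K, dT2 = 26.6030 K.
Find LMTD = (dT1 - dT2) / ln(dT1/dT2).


dT1/dT2 = 2.0674
ln(dT1/dT2) = 0.7263
LMTD = 28.3970 / 0.7263 = 39.0977 K

39.0977 K


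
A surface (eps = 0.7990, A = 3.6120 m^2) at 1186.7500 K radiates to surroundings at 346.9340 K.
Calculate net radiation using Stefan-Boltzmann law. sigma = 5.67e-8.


T^4 = 1.9835e+12
Tsurr^4 = 1.4487e+10
Q = 0.7990 * 5.67e-8 * 3.6120 * 1.9690e+12 = 322203.9713 W

322203.9713 W


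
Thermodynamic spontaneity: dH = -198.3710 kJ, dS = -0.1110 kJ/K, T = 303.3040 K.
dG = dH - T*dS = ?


T*dS = 303.3040 * -0.1110 = -33.6667 kJ
dG = -198.3710 + 33.6667 = -164.7043 kJ (spontaneous)

dG = -164.7043 kJ, spontaneous


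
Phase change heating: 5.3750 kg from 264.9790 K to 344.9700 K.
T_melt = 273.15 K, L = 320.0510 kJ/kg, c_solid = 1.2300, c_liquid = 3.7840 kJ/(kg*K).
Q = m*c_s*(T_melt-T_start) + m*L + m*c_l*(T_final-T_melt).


Q1 (sensible, solid) = 5.3750 * 1.2300 * 8.1710 = 54.0205 kJ
Q2 (latent) = 5.3750 * 320.0510 = 1720.2741 kJ
Q3 (sensible, liquid) = 5.3750 * 3.7840 * 71.8200 = 1460.7470 kJ
Q_total = 3235.0416 kJ

3235.0416 kJ


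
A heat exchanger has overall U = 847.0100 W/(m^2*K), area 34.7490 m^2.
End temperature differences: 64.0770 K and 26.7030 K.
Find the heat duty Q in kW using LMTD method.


LMTD = 42.6980 K
Q = 847.0100 * 34.7490 * 42.6980 = 1256720.6607 W = 1256.7207 kW

1256.7207 kW


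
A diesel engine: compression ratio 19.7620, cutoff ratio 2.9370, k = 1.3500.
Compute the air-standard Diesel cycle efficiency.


r^(k-1) = 2.8415
rc^k = 4.2822
eta = 0.5583 = 55.8262%

55.8262%


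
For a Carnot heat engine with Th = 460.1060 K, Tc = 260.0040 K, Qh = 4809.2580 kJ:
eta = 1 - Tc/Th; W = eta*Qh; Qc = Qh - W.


eta = 1 - 260.0040/460.1060 = 0.4349
W = 0.4349 * 4809.2580 = 2091.5662 kJ
Qc = 4809.2580 - 2091.5662 = 2717.6918 kJ

eta = 43.4904%, W = 2091.5662 kJ, Qc = 2717.6918 kJ


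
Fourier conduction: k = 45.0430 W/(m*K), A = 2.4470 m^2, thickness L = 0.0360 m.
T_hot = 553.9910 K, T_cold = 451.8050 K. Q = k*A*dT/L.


dT = 102.1860 K
Q = 45.0430 * 2.4470 * 102.1860 / 0.0360 = 312860.0973 W

312860.0973 W


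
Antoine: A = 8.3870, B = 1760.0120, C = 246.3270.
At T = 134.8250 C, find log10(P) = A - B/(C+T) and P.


C+T = 381.1520
B/(C+T) = 4.6176
log10(P) = 8.3870 - 4.6176 = 3.7694
P = 10^3.7694 = 5880.1463 mmHg

5880.1463 mmHg


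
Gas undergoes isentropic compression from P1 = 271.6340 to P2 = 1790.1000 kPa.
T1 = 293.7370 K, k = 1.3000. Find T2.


(k-1)/k = 0.2308
(P2/P1)^exp = 1.5452
T2 = 293.7370 * 1.5452 = 453.8726 K

453.8726 K


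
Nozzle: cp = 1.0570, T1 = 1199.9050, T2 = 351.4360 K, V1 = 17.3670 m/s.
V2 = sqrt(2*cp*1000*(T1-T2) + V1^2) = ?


dT = 848.4690 K
2*cp*1000*dT = 1793663.4660
V1^2 = 301.6127
V2 = sqrt(1793965.0787) = 1339.3898 m/s

1339.3898 m/s


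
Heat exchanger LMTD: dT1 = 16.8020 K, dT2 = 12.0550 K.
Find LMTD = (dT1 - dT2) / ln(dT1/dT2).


dT1/dT2 = 1.3938
ln(dT1/dT2) = 0.3320
LMTD = 4.7470 / 0.3320 = 14.2974 K

14.2974 K


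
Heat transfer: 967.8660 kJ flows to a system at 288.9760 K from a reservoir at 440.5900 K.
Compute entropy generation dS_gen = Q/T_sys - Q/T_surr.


dS_sys = 967.8660/288.9760 = 3.3493 kJ/K
dS_surr = -967.8660/440.5900 = -2.1967 kJ/K
dS_gen = 3.3493 - 2.1967 = 1.1525 kJ/K (irreversible)

dS_gen = 1.1525 kJ/K, irreversible


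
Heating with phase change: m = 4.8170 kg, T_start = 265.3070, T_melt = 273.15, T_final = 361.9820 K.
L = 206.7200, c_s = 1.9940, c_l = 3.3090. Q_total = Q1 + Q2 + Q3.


Q1 (sensible, solid) = 4.8170 * 1.9940 * 7.8430 = 75.3328 kJ
Q2 (latent) = 4.8170 * 206.7200 = 995.7702 kJ
Q3 (sensible, liquid) = 4.8170 * 3.3090 * 88.8320 = 1415.9335 kJ
Q_total = 2487.0365 kJ

2487.0365 kJ


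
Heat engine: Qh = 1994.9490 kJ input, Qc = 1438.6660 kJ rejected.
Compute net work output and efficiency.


W = 1994.9490 - 1438.6660 = 556.2830 kJ
eta = 556.2830 / 1994.9490 = 0.2788 = 27.8846%

W = 556.2830 kJ, eta = 27.8846%


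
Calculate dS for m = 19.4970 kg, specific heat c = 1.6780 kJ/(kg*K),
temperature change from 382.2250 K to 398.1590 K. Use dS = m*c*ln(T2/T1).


T2/T1 = 1.0417
ln(T2/T1) = 0.0408
dS = 19.4970 * 1.6780 * 0.0408 = 1.3362 kJ/K

1.3362 kJ/K


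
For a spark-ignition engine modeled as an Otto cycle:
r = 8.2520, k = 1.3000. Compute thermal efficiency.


r^(k-1) = 1.8835
eta = 1 - 1/1.8835 = 0.4691 = 46.9076%

46.9076%


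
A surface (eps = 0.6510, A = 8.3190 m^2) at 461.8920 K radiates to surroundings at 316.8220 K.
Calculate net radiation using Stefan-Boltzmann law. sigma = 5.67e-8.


T^4 = 4.5516e+10
Tsurr^4 = 1.0075e+10
Q = 0.6510 * 5.67e-8 * 8.3190 * 3.5440e+10 = 10882.6215 W

10882.6215 W


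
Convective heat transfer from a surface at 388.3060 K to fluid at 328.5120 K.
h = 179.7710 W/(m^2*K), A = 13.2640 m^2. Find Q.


dT = 59.7940 K
Q = 179.7710 * 13.2640 * 59.7940 = 142577.7492 W

142577.7492 W


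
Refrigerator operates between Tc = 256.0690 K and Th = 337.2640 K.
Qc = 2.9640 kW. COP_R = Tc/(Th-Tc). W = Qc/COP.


COP = 256.0690 / 81.1950 = 3.1538
W = 2.9640 / 3.1538 = 0.9398 kW

COP = 3.1538, W = 0.9398 kW


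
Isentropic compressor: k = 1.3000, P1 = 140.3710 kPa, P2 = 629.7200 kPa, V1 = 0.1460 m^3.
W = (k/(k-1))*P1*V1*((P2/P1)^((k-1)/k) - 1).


(k-1)/k = 0.2308
(P2/P1)^exp = 1.4139
W = 4.3333 * 140.3710 * 0.1460 * (1.4139 - 1) = 36.7614 kJ

36.7614 kJ


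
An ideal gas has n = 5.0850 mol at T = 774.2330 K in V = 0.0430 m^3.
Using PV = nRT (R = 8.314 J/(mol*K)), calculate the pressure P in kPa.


P = nRT/V = 5.0850 * 8.314 * 774.2330 / 0.0430
= 32732.0085 / 0.0430 = 761209.5007 Pa = 761.2095 kPa

761.2095 kPa


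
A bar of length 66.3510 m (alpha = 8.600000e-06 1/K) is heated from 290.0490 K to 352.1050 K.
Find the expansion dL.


dT = 62.0560 K
dL = 8.600000e-06 * 66.3510 * 62.0560 = 0.035410 m
L_final = 66.386410 m

dL = 0.035410 m


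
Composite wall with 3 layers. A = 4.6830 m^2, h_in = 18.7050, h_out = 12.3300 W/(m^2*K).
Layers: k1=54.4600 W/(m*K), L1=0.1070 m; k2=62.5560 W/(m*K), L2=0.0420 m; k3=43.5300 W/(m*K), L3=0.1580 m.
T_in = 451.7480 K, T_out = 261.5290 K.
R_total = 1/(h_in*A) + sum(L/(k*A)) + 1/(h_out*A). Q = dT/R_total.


R_conv_in = 1/(18.7050*4.6830) = 0.0114
R_1 = 0.1070/(54.4600*4.6830) = 0.0004
R_2 = 0.0420/(62.5560*4.6830) = 0.0001
R_3 = 0.1580/(43.5300*4.6830) = 0.0008
R_conv_out = 1/(12.3300*4.6830) = 0.0173
R_total = 0.0301 K/W
Q = 190.2190 / 0.0301 = 6325.3045 W

R_total = 0.0301 K/W, Q = 6325.3045 W


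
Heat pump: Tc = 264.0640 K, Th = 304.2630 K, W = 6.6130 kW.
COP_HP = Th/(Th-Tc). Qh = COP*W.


COP = 304.2630 / 40.1990 = 7.5689
Qh = 7.5689 * 6.6130 = 50.0533 kW

COP = 7.5689, Qh = 50.0533 kW


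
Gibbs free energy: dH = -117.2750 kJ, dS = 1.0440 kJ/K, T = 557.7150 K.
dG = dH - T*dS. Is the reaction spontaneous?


T*dS = 557.7150 * 1.0440 = 582.2545 kJ
dG = -117.2750 - 582.2545 = -699.5295 kJ (spontaneous)

dG = -699.5295 kJ, spontaneous


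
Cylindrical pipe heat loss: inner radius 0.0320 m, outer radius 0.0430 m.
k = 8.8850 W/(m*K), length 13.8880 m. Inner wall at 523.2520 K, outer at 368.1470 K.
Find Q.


dT = 155.1050 K
ln(ro/ri) = 0.2955
Q = 2*pi*8.8850*13.8880*155.1050 / 0.2955 = 407003.2906 W

407003.2906 W


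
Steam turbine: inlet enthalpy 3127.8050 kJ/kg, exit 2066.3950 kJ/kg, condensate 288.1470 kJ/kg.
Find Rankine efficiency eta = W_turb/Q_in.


W = 1061.4100 kJ/kg
Q_in = 2839.6580 kJ/kg
eta = 0.3738 = 37.3781%

eta = 37.3781%


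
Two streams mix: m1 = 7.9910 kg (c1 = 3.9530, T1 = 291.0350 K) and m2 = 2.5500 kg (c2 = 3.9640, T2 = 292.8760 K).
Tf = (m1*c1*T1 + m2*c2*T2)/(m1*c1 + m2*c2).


num = 12153.7859
den = 41.6966
Tf = 291.4813 K

291.4813 K


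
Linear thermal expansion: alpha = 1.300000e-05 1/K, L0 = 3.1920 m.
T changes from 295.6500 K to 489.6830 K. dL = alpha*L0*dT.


dT = 194.0330 K
dL = 1.300000e-05 * 3.1920 * 194.0330 = 0.008052 m
L_final = 3.200052 m

dL = 0.008052 m


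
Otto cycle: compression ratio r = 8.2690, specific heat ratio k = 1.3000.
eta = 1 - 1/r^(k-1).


r^(k-1) = 1.8847
eta = 1 - 1/1.8847 = 0.4694 = 46.9404%

46.9404%


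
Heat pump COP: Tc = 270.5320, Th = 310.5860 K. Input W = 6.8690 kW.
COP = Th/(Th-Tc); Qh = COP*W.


COP = 310.5860 / 40.0540 = 7.7542
Qh = 7.7542 * 6.8690 = 53.2635 kW

COP = 7.7542, Qh = 53.2635 kW


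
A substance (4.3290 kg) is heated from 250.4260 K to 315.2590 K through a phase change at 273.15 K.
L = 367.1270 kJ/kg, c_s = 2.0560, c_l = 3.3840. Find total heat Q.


Q1 (sensible, solid) = 4.3290 * 2.0560 * 22.7240 = 202.2532 kJ
Q2 (latent) = 4.3290 * 367.1270 = 1589.2928 kJ
Q3 (sensible, liquid) = 4.3290 * 3.3840 * 42.1090 = 616.8689 kJ
Q_total = 2408.4149 kJ

2408.4149 kJ


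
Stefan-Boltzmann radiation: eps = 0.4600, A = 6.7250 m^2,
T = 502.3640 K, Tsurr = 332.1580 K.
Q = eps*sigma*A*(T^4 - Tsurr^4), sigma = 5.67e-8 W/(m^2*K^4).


T^4 = 6.3690e+10
Tsurr^4 = 1.2172e+10
Q = 0.4600 * 5.67e-8 * 6.7250 * 5.1518e+10 = 9036.3205 W

9036.3205 W


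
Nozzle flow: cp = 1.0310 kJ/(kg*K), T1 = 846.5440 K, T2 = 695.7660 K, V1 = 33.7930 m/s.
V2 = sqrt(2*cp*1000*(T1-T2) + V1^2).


dT = 150.7780 K
2*cp*1000*dT = 310904.2360
V1^2 = 1141.9668
V2 = sqrt(312046.2028) = 558.6110 m/s

558.6110 m/s


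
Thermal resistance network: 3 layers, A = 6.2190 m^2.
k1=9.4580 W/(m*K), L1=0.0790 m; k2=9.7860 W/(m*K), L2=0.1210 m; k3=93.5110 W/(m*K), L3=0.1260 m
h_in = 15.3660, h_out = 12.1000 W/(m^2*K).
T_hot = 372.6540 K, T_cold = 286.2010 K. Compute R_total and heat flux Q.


R_conv_in = 1/(15.3660*6.2190) = 0.0105
R_1 = 0.0790/(9.4580*6.2190) = 0.0013
R_2 = 0.1210/(9.7860*6.2190) = 0.0020
R_3 = 0.1260/(93.5110*6.2190) = 0.0002
R_conv_out = 1/(12.1000*6.2190) = 0.0133
R_total = 0.0273 K/W
Q = 86.4530 / 0.0273 = 3166.6007 W

R_total = 0.0273 K/W, Q = 3166.6007 W


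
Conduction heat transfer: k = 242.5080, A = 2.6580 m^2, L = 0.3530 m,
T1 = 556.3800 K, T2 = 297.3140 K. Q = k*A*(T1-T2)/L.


dT = 259.0660 K
Q = 242.5080 * 2.6580 * 259.0660 / 0.3530 = 473060.5809 W

473060.5809 W


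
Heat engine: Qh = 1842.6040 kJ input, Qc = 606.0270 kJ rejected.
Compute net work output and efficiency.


W = 1842.6040 - 606.0270 = 1236.5770 kJ
eta = 1236.5770 / 1842.6040 = 0.6711 = 67.1103%

W = 1236.5770 kJ, eta = 67.1103%


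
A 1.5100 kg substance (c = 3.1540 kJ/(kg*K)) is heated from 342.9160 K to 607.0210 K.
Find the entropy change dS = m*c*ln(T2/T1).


T2/T1 = 1.7702
ln(T2/T1) = 0.5711
dS = 1.5100 * 3.1540 * 0.5711 = 2.7198 kJ/K

2.7198 kJ/K


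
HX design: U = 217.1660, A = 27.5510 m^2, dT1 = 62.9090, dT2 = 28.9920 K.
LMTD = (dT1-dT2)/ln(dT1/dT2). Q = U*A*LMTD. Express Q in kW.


LMTD = 43.7826 K
Q = 217.1660 * 27.5510 * 43.7826 = 261957.1643 W = 261.9572 kW

261.9572 kW


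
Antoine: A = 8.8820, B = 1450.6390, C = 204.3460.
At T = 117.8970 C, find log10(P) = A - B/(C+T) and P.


C+T = 322.2430
B/(C+T) = 4.5017
log10(P) = 8.8820 - 4.5017 = 4.3803
P = 10^4.3803 = 24005.3022 mmHg

24005.3022 mmHg


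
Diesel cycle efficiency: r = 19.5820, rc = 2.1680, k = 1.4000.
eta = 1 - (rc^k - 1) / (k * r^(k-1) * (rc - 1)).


r^(k-1) = 3.2866
rc^k = 2.9545
eta = 0.6363 = 63.6319%

63.6319%


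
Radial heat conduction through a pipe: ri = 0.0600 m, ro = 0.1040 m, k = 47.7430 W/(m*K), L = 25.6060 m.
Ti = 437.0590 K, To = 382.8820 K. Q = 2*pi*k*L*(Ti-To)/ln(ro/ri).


dT = 54.1770 K
ln(ro/ri) = 0.5500
Q = 2*pi*47.7430*25.6060*54.1770 / 0.5500 = 756566.2965 W

756566.2965 W


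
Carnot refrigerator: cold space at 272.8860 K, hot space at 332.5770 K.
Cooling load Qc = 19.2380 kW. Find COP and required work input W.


COP = 272.8860 / 59.6910 = 4.5716
W = 19.2380 / 4.5716 = 4.2081 kW

COP = 4.5716, W = 4.2081 kW


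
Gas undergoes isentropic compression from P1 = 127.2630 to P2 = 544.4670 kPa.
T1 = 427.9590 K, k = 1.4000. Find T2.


(k-1)/k = 0.2857
(P2/P1)^exp = 1.5148
T2 = 427.9590 * 1.5148 = 648.2833 K

648.2833 K


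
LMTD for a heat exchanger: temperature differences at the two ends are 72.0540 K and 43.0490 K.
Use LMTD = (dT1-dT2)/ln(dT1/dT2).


dT1/dT2 = 1.6738
ln(dT1/dT2) = 0.5151
LMTD = 29.0050 / 0.5151 = 56.3120 K

56.3120 K


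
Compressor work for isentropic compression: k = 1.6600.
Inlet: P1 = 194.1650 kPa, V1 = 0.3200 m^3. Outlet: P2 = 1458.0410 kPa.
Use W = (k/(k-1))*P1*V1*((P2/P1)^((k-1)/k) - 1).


(k-1)/k = 0.3976
(P2/P1)^exp = 2.2291
W = 2.5152 * 194.1650 * 0.3200 * (2.2291 - 1) = 192.0757 kJ

192.0757 kJ


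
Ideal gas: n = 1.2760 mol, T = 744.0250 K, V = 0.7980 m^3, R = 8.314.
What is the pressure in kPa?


P = nRT/V = 1.2760 * 8.314 * 744.0250 / 0.7980
= 7893.1112 / 0.7980 = 9891.1168 Pa = 9.8911 kPa

9.8911 kPa


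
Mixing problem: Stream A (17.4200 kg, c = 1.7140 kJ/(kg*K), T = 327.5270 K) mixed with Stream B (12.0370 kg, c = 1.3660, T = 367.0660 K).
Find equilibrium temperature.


num = 15814.7600
den = 46.3004
Tf = 341.5684 K

341.5684 K


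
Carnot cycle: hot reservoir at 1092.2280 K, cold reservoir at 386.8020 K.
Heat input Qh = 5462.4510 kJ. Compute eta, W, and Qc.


eta = 1 - 386.8020/1092.2280 = 0.6459
W = 0.6459 * 5462.4510 = 3527.9767 kJ
Qc = 5462.4510 - 3527.9767 = 1934.4743 kJ

eta = 64.5860%, W = 3527.9767 kJ, Qc = 1934.4743 kJ


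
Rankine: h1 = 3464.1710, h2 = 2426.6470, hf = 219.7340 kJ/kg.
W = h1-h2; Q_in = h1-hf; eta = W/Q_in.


W = 1037.5240 kJ/kg
Q_in = 3244.4370 kJ/kg
eta = 0.3198 = 31.9786%

eta = 31.9786%


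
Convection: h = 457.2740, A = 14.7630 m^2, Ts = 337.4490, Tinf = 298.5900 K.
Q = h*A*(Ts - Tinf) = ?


dT = 38.8590 K
Q = 457.2740 * 14.7630 * 38.8590 = 262326.8526 W

262326.8526 W


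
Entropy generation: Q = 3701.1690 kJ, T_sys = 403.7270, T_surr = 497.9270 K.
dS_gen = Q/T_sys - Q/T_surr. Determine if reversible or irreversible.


dS_sys = 3701.1690/403.7270 = 9.1675 kJ/K
dS_surr = -3701.1690/497.9270 = -7.4332 kJ/K
dS_gen = 9.1675 - 7.4332 = 1.7343 kJ/K (irreversible)

dS_gen = 1.7343 kJ/K, irreversible


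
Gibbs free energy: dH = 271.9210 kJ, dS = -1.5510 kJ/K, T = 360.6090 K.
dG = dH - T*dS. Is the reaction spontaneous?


T*dS = 360.6090 * -1.5510 = -559.3046 kJ
dG = 271.9210 + 559.3046 = 831.2256 kJ (non-spontaneous)

dG = 831.2256 kJ, non-spontaneous


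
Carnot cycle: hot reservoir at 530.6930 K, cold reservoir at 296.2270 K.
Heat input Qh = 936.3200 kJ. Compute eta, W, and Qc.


eta = 1 - 296.2270/530.6930 = 0.4418
W = 0.4418 * 936.3200 = 413.6765 kJ
Qc = 936.3200 - 413.6765 = 522.6435 kJ

eta = 44.1811%, W = 413.6765 kJ, Qc = 522.6435 kJ


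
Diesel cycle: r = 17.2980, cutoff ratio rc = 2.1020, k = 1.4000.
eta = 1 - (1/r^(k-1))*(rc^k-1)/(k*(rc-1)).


r^(k-1) = 3.1275
rc^k = 2.8293
eta = 0.6209 = 62.0871%

62.0871%


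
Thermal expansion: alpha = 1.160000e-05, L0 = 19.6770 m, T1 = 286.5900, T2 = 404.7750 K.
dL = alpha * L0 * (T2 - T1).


dT = 118.1850 K
dL = 1.160000e-05 * 19.6770 * 118.1850 = 0.026976 m
L_final = 19.703976 m

dL = 0.026976 m


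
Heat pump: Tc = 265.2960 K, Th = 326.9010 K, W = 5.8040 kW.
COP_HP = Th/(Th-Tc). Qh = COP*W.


COP = 326.9010 / 61.6050 = 5.3064
Qh = 5.3064 * 5.8040 = 30.7984 kW

COP = 5.3064, Qh = 30.7984 kW


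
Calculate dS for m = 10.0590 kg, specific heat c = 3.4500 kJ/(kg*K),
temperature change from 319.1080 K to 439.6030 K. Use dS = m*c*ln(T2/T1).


T2/T1 = 1.3776
ln(T2/T1) = 0.3203
dS = 10.0590 * 3.4500 * 0.3203 = 11.1170 kJ/K

11.1170 kJ/K


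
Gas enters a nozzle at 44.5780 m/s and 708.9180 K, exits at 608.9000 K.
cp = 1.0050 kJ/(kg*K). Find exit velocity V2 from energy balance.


dT = 100.0180 K
2*cp*1000*dT = 201036.1800
V1^2 = 1987.1981
V2 = sqrt(203023.3781) = 450.5812 m/s

450.5812 m/s


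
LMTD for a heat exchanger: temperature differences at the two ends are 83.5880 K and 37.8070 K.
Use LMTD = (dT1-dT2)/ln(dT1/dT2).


dT1/dT2 = 2.2109
ln(dT1/dT2) = 0.7934
LMTD = 45.7810 / 0.7934 = 57.7019 K

57.7019 K


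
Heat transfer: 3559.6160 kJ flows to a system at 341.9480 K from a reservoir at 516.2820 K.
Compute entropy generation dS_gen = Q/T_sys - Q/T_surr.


dS_sys = 3559.6160/341.9480 = 10.4098 kJ/K
dS_surr = -3559.6160/516.2820 = -6.8947 kJ/K
dS_gen = 10.4098 - 6.8947 = 3.5151 kJ/K (irreversible)

dS_gen = 3.5151 kJ/K, irreversible


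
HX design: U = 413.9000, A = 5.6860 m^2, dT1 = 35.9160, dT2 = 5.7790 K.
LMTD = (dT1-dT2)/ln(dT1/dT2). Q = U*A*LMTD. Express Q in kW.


LMTD = 16.4958 K
Q = 413.9000 * 5.6860 * 16.4958 = 38821.7501 W = 38.8218 kW

38.8218 kW


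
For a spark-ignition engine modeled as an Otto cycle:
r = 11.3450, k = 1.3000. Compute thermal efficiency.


r^(k-1) = 2.0722
eta = 1 - 1/2.0722 = 0.5174 = 51.7432%

51.7432%


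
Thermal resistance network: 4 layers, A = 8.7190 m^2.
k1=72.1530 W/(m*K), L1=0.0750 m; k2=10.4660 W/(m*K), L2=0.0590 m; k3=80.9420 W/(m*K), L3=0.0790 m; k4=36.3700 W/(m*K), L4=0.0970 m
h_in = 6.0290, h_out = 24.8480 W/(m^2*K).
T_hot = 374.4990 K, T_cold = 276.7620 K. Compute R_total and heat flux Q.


R_conv_in = 1/(6.0290*8.7190) = 0.0190
R_1 = 0.0750/(72.1530*8.7190) = 0.0001
R_2 = 0.0590/(10.4660*8.7190) = 0.0006
R_3 = 0.0790/(80.9420*8.7190) = 0.0001
R_4 = 0.0970/(36.3700*8.7190) = 0.0003
R_conv_out = 1/(24.8480*8.7190) = 0.0046
R_total = 0.0248 K/W
Q = 97.7370 / 0.0248 = 3937.3977 W

R_total = 0.0248 K/W, Q = 3937.3977 W


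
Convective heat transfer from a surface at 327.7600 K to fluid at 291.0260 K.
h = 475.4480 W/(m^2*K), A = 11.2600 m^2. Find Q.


dT = 36.7340 K
Q = 475.4480 * 11.2600 * 36.7340 = 196657.1029 W

196657.1029 W


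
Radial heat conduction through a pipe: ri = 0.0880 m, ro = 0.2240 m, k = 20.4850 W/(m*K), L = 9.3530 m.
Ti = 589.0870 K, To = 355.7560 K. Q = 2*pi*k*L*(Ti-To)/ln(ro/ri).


dT = 233.3310 K
ln(ro/ri) = 0.9343
Q = 2*pi*20.4850*9.3530*233.3310 / 0.9343 = 300641.2515 W

300641.2515 W


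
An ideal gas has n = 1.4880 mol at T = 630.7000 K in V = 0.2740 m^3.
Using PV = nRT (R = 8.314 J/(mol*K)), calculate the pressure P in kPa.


P = nRT/V = 1.4880 * 8.314 * 630.7000 / 0.2740
= 7802.5360 / 0.2740 = 28476.4088 Pa = 28.4764 kPa

28.4764 kPa


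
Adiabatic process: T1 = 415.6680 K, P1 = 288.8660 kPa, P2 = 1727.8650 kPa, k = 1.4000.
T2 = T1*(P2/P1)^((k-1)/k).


(k-1)/k = 0.2857
(P2/P1)^exp = 1.6670
T2 = 415.6680 * 1.6670 = 692.9362 K

692.9362 K


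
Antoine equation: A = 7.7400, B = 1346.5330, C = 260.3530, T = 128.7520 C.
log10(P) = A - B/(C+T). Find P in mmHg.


C+T = 389.1050
B/(C+T) = 3.4606
log10(P) = 7.7400 - 3.4606 = 4.2794
P = 10^4.2794 = 19028.7242 mmHg

19028.7242 mmHg


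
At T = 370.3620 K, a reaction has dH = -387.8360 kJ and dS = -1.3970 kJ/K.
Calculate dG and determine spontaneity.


T*dS = 370.3620 * -1.3970 = -517.3957 kJ
dG = -387.8360 + 517.3957 = 129.5597 kJ (non-spontaneous)

dG = 129.5597 kJ, non-spontaneous


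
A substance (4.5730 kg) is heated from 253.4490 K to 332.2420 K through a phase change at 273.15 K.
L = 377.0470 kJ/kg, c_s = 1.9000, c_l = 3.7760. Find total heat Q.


Q1 (sensible, solid) = 4.5730 * 1.9000 * 19.7010 = 171.1761 kJ
Q2 (latent) = 4.5730 * 377.0470 = 1724.2359 kJ
Q3 (sensible, liquid) = 4.5730 * 3.7760 * 59.0920 = 1020.3799 kJ
Q_total = 2915.7919 kJ

2915.7919 kJ


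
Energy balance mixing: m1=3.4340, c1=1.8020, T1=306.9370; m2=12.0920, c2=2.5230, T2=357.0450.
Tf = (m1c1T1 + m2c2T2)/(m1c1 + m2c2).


num = 12792.1173
den = 36.6962
Tf = 348.5953 K

348.5953 K


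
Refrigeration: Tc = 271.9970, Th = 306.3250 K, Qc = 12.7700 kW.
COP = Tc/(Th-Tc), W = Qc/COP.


COP = 271.9970 / 34.3280 = 7.9235
W = 12.7700 / 7.9235 = 1.6117 kW

COP = 7.9235, W = 1.6117 kW


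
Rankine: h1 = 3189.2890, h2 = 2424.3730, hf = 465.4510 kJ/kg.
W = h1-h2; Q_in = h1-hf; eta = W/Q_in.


W = 764.9160 kJ/kg
Q_in = 2723.8380 kJ/kg
eta = 0.2808 = 28.0823%

eta = 28.0823%


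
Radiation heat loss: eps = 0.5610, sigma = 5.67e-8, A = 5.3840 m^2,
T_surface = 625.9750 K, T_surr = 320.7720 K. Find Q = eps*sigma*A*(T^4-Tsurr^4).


T^4 = 1.5354e+11
Tsurr^4 = 1.0587e+10
Q = 0.5610 * 5.67e-8 * 5.3840 * 1.4295e+11 = 24482.1855 W

24482.1855 W


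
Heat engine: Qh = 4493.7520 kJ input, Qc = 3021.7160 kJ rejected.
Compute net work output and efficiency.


W = 4493.7520 - 3021.7160 = 1472.0360 kJ
eta = 1472.0360 / 4493.7520 = 0.3276 = 32.7574%

W = 1472.0360 kJ, eta = 32.7574%


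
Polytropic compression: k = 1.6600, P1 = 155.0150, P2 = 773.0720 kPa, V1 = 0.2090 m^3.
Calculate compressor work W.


(k-1)/k = 0.3976
(P2/P1)^exp = 1.8943
W = 2.5152 * 155.0150 * 0.2090 * (1.8943 - 1) = 72.8760 kJ

72.8760 kJ


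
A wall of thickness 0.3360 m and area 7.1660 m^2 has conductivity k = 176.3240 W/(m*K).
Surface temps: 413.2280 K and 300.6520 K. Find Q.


dT = 112.5760 K
Q = 176.3240 * 7.1660 * 112.5760 / 0.3360 = 423345.3261 W

423345.3261 W


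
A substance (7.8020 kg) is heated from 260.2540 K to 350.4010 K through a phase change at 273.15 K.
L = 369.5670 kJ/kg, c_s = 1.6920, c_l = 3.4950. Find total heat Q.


Q1 (sensible, solid) = 7.8020 * 1.6920 * 12.8960 = 170.2399 kJ
Q2 (latent) = 7.8020 * 369.5670 = 2883.3617 kJ
Q3 (sensible, liquid) = 7.8020 * 3.4950 * 77.2510 = 2106.4795 kJ
Q_total = 5160.0811 kJ

5160.0811 kJ


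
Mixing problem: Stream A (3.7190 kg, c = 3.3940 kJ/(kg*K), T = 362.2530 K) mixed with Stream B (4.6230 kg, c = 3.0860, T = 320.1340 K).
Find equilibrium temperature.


num = 9139.6777
den = 26.8889
Tf = 339.9057 K

339.9057 K


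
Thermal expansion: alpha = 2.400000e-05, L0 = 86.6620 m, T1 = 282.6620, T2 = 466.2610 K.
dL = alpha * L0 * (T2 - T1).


dT = 183.5990 K
dL = 2.400000e-05 * 86.6620 * 183.5990 = 0.381865 m
L_final = 87.043865 m

dL = 0.381865 m


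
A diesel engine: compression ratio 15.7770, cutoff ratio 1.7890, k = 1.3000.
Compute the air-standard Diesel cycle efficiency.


r^(k-1) = 2.2877
rc^k = 2.1301
eta = 0.5184 = 51.8411%

51.8411%


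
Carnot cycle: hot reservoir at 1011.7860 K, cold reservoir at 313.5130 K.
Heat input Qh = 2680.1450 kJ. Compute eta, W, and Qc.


eta = 1 - 313.5130/1011.7860 = 0.6901
W = 0.6901 * 2680.1450 = 1849.6726 kJ
Qc = 2680.1450 - 1849.6726 = 830.4724 kJ

eta = 69.0139%, W = 1849.6726 kJ, Qc = 830.4724 kJ


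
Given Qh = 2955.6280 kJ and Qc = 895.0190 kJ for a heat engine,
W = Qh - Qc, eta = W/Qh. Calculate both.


W = 2955.6280 - 895.0190 = 2060.6090 kJ
eta = 2060.6090 / 2955.6280 = 0.6972 = 69.7181%

W = 2060.6090 kJ, eta = 69.7181%


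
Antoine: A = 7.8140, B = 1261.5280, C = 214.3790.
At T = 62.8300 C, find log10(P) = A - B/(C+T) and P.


C+T = 277.2090
B/(C+T) = 4.5508
log10(P) = 7.8140 - 4.5508 = 3.2632
P = 10^3.2632 = 1833.0780 mmHg

1833.0780 mmHg


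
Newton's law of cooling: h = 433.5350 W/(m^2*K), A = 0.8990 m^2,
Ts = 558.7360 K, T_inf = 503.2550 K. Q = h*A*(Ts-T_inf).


dT = 55.4810 K
Q = 433.5350 * 0.8990 * 55.4810 = 21623.6068 W

21623.6068 W


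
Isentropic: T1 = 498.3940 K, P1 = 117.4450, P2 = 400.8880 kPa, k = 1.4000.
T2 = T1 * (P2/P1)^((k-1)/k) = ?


(k-1)/k = 0.2857
(P2/P1)^exp = 1.4202
T2 = 498.3940 * 1.4202 = 707.8030 K

707.8030 K


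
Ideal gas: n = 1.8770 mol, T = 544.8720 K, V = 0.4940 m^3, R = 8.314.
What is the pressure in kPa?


P = nRT/V = 1.8770 * 8.314 * 544.8720 / 0.4940
= 8502.9335 / 0.4940 = 17212.4160 Pa = 17.2124 kPa

17.2124 kPa


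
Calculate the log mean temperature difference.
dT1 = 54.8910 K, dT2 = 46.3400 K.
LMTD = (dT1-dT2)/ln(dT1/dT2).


dT1/dT2 = 1.1845
ln(dT1/dT2) = 0.1693
LMTD = 8.5510 / 0.1693 = 50.4949 K

50.4949 K


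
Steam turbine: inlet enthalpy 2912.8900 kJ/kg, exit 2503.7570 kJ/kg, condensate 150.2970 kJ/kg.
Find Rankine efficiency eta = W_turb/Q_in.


W = 409.1330 kJ/kg
Q_in = 2762.5930 kJ/kg
eta = 0.1481 = 14.8097%

eta = 14.8097%


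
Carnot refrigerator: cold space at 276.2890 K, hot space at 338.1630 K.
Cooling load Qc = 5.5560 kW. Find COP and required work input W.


COP = 276.2890 / 61.8740 = 4.4653
W = 5.5560 / 4.4653 = 1.2442 kW

COP = 4.4653, W = 1.2442 kW


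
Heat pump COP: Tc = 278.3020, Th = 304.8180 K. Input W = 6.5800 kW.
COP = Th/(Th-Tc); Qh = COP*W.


COP = 304.8180 / 26.5160 = 11.4956
Qh = 11.4956 * 6.5800 = 75.6412 kW

COP = 11.4956, Qh = 75.6412 kW


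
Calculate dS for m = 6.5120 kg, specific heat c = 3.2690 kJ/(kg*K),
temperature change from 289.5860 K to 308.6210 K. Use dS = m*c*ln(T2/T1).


T2/T1 = 1.0657
ln(T2/T1) = 0.0637
dS = 6.5120 * 3.2690 * 0.0637 = 1.3552 kJ/K

1.3552 kJ/K


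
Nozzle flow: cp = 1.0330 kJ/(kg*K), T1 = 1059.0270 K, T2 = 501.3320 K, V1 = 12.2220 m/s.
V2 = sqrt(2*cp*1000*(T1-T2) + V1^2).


dT = 557.6950 K
2*cp*1000*dT = 1152197.8700
V1^2 = 149.3773
V2 = sqrt(1152347.2473) = 1073.4744 m/s

1073.4744 m/s


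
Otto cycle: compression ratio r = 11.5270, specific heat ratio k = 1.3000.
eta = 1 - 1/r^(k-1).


r^(k-1) = 2.0822
eta = 1 - 1/2.0822 = 0.5197 = 51.9730%

51.9730%


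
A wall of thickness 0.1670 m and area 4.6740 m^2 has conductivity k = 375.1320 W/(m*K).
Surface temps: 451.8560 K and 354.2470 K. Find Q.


dT = 97.6090 K
Q = 375.1320 * 4.6740 * 97.6090 / 0.1670 = 1024816.7448 W

1024816.7448 W
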